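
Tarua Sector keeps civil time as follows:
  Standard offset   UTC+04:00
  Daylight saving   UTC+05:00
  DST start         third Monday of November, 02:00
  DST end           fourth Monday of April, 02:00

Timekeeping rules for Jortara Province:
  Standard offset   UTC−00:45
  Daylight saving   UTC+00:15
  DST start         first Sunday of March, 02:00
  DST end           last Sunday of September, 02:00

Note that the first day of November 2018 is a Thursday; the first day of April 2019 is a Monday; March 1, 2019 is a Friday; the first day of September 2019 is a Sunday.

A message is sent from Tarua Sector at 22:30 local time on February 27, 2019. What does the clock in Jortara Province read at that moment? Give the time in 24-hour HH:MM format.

16:45

1 November 2018 is a Thursday, so the first Monday is November 5 and the third is November 19.
1 April 2019 is a Monday, so the first Monday is April 1 and the fourth is April 22.
February 27, 2019 lies within the daylight-saving period (19 November 2018 – 22 April 2019), so Tarua Sector is on daylight time, UTC+05:00.
22:30 Tarua Sector − 5h = 17:30 UTC.
1 March 2019 is a Friday, so the first Sunday is March 3.
1 September 2019 is a Sunday, so Sundays fall on 1, 8, 15, 22, 29; the last is September 29.
At the standard offset (UTC−00:45), 17:30 UTC − 0h45m = 16:45 Jortara Province standard time.
The standard-time date in Jortara Province, February 27, 2019, is outside the daylight-saving period (3 March – 29 September), so Jortara Province is on standard time, UTC−00:45.
17:30 UTC − 0h45m = 16:45 Jortara Province.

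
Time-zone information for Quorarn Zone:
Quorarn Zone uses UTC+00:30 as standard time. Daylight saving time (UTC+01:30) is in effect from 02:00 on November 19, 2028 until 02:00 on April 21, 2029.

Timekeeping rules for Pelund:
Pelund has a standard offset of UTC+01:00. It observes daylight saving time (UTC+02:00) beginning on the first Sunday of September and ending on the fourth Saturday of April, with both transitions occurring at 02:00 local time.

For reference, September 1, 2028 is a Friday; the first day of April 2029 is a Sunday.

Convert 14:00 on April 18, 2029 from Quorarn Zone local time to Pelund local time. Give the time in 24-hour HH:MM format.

14:30

April 18, 2029 lies within the daylight-saving period (19 November 2028 – 21 April 2029), so Quorarn Zone is on daylight time, UTC+01:30.
14:00 Quorarn Zone − 1h30m = 12:30 UTC.
1 September 2028 is a Friday, so the first Sunday is September 3.
1 April 2029 is a Sunday, so the first Saturday is April 7 and the fourth is April 28.
At the standard offset (UTC+01:00), 12:30 UTC + 1h = 13:30 Pelund standard time.
The standard-time date in Pelund, April 18, 2029, lies within the daylight-saving period (3 September 2028 – 28 April 2029), so Pelund is on daylight time, UTC+02:00.
12:30 UTC + 2h = 14:30 Pelund.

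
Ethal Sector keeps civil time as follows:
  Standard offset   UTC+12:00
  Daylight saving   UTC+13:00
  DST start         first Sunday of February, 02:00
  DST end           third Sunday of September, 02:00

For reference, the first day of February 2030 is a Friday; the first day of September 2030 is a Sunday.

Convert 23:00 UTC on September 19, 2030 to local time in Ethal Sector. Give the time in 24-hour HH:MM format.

1 February 2030 is a Friday, so the first Sunday is February 3.
1 September 2030 is a Sunday, so the first Sunday is September 1 and the third is September 15.
At the standard offset (UTC+12:00), 23:00 UTC + 12h = 11:00 Ethal Sector standard time (rolling into the next day, 20 September 2030).
Daylight saving runs 3 February – 15 September; the standard-time date in Ethal Sector, September 20, 2030, is outside that window, so Ethal Sector is on standard time at UTC+12:00.
23:00 UTC + 12h = 11:00 local (rolling into the next day, 20 September 2030).

11:00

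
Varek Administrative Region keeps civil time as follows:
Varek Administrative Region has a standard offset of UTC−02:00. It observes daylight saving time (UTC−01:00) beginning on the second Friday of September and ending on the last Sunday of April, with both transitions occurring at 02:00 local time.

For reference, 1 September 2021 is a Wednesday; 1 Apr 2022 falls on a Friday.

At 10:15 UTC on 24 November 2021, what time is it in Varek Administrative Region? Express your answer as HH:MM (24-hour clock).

1 September 2021 is a Wednesday, so the first Friday is September 3 and the second is September 10.
1 April 2022 is a Friday, so Sundays fall on 3, 10, 17, 24; the last is April 24.
At the standard offset (UTC−02:00), 10:15 UTC − 2h = 08:15 Varek Administrative Region standard time.
The standard-time date in Varek Administrative Region, 24 November 2021, lies within the daylight-saving period (10 September 2021 – 24 April 2022), so Varek Administrative Region is on daylight time, UTC−01:00.
10:15 UTC − 1h = 09:15 local.

09:15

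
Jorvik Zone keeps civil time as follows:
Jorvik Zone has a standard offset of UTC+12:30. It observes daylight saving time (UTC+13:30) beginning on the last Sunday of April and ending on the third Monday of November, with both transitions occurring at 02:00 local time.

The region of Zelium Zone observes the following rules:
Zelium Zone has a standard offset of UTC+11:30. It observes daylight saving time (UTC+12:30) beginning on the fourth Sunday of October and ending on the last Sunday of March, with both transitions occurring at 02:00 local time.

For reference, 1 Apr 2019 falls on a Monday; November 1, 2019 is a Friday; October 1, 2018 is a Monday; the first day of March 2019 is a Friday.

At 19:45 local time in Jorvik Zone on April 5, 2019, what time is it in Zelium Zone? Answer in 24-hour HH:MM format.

1 April 2019 is a Monday, so Sundays fall on 7, 14, 21, 28; the last is April 28.
1 November 2019 is a Friday, so the first Monday is November 4 and the third is November 18.
Daylight saving runs 28 April – 18 November; April 5, 2019 is outside that window, so Jorvik Zone is on standard time at UTC+12:30.
19:45 Jorvik Zone − 12h30m = 07:15 UTC.
1 October 2018 is a Monday, so the first Sunday is October 7 and the fourth is October 28.
1 March 2019 is a Friday, so Sundays fall on 3, 10, 17, 24, 31; the last is March 31.
At the standard offset (UTC+11:30), 07:15 UTC + 11h30m = 18:45 Zelium Zone standard time.
The standard-time date in Zelium Zone, April 5, 2019, is outside the daylight-saving period (28 October 2018 – 31 March 2019), so Zelium Zone is on standard time, UTC+11:30.
07:15 UTC + 11h30m = 18:45 Zelium Zone.

18:45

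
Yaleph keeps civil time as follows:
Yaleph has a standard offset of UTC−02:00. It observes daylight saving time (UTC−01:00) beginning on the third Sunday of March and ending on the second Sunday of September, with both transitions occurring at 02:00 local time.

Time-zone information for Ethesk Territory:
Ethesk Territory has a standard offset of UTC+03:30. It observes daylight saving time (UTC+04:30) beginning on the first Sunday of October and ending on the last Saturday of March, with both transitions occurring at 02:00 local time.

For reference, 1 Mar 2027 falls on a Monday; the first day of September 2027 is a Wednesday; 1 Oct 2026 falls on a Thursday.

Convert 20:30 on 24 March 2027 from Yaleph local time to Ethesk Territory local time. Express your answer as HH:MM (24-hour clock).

02:00

1 March 2027 is a Monday, so the first Sunday is March 7 and the third is March 21.
1 September 2027 is a Wednesday, so the first Sunday is September 5 and the second is September 12.
24 March 2027 falls between 21 March and 12 September, so daylight saving is in effect and Yaleph is at UTC−01:00.
20:30 Yaleph + 1h = 21:30 UTC.
1 October 2026 is a Thursday, so the first Sunday is October 4.
1 March 2027 is a Monday, so Saturdays fall on 6, 13, 20, 27; the last is March 27.
At the standard offset (UTC+03:30), 21:30 UTC + 3h30m = 01:00 Ethesk Territory standard time (rolling into the next day, 25 March 2027).
The standard-time date in Ethesk Territory, 25 March 2027, lies within the daylight-saving period (4 October 2026 – 27 March 2027), so Ethesk Territory is on daylight time, UTC+04:30.
21:30 UTC + 4h30m = 02:00 Ethesk Territory (rolling into the next day, 25 March 2027).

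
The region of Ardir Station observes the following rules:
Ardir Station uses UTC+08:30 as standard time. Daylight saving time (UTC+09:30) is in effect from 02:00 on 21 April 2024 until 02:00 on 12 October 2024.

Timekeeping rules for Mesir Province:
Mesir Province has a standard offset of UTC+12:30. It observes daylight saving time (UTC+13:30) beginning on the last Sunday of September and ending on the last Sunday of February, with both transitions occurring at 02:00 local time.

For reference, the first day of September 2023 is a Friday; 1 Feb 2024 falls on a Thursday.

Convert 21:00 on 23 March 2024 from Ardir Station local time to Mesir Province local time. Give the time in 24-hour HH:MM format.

01:00

23 March 2024 does not fall between 21 April and 12 October, so daylight saving is not in effect and Ardir Station is at UTC+08:30.
21:00 Ardir Station − 8h30m = 12:30 UTC.
1 September 2023 is a Friday, so Sundays fall on 3, 10, 17, 24; the last is September 24.
1 February 2024 is a Thursday, so Sundays fall on 4, 11, 18, 25; the last is February 25.
At the standard offset (UTC+12:30), 12:30 UTC + 12h30m = 01:00 Mesir Province standard time (rolling into the next day, 24 March 2024).
Daylight saving runs 24 September 2023 – 25 February 2024; the standard-time date in Mesir Province, 24 March 2024, is outside that window, so Mesir Province is on standard time at UTC+12:30.
12:30 UTC + 12h30m = 01:00 Mesir Province (rolling into the next day, 24 March 2024).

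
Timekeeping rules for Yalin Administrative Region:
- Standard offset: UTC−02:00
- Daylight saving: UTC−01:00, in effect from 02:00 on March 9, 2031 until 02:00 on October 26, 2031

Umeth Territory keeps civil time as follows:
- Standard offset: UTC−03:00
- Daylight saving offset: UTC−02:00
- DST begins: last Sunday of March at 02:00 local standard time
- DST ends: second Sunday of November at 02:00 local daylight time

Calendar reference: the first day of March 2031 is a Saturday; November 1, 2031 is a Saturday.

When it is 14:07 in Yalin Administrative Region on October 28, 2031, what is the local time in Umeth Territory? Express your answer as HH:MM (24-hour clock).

14:07

Daylight saving runs 9 March – 26 October; October 28, 2031 is outside that window, so Yalin Administrative Region is on standard time at UTC−02:00.
14:07 Yalin Administrative Region + 2h = 16:07 UTC.
1 March 2031 is a Saturday, so Sundays fall on 2, 9, 16, 23, 30; the last is March 30.
1 November 2031 is a Saturday, so the first Sunday is November 2 and the second is November 9.
At the standard offset (UTC−03:00), 16:07 UTC − 3h = 13:07 Umeth Territory standard time.
The standard-time date in Umeth Territory, October 28, 2031, lies within the daylight-saving period (30 March – 9 November), so Umeth Territory is on daylight time, UTC−02:00.
16:07 UTC − 2h = 14:07 Umeth Territory.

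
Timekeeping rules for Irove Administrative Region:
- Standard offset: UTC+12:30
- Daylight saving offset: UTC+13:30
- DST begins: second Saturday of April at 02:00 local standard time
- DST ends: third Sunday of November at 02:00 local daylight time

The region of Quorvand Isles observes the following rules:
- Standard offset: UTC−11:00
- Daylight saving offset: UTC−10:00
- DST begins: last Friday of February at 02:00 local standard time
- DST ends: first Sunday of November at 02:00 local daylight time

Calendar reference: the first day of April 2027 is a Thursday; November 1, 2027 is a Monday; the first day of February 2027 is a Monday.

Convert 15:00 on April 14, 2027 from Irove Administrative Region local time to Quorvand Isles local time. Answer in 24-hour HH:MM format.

1 April 2027 is a Thursday, so the first Saturday is April 3 and the second is April 10.
1 November 2027 is a Monday, so the first Sunday is November 7 and the third is November 21.
April 14, 2027 lies within the daylight-saving period (10 April – 21 November), so Irove Administrative Region is on daylight time, UTC+13:30.
15:00 Irove Administrative Region − 13h30m = 01:30 UTC.
1 February 2027 is a Monday, so Fridays fall on 5, 12, 19, 26; the last is February 26.
1 November 2027 is a Monday, so the first Sunday is November 7.
At the standard offset (UTC−11:00), 01:30 UTC − 11h = 14:30 Quorvand Isles standard time (rolling into the previous day, 13 April 2027).
The standard-time date in Quorvand Isles, April 13, 2027, lies within the daylight-saving period (26 February – 7 November), so Quorvand Isles is on daylight time, UTC−10:00.
01:30 UTC − 10h = 15:30 Quorvand Isles (rolling into the previous day, 13 April 2027).

15:30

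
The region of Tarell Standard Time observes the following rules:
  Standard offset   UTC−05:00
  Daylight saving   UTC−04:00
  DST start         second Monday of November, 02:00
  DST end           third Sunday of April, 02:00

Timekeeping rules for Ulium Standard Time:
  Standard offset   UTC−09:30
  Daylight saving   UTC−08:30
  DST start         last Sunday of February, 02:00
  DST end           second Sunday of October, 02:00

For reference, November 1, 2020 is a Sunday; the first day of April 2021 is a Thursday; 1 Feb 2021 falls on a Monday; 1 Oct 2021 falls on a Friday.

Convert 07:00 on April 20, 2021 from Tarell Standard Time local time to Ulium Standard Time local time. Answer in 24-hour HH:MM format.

1 November 2020 is a Sunday, so the first Monday is November 2 and the second is November 9.
1 April 2021 is a Thursday, so the first Sunday is April 4 and the third is April 18.
April 20, 2021 is outside the daylight-saving period (9 November 2020 – 18 April 2021), so Tarell Standard Time is on standard time, UTC−05:00.
07:00 Tarell Standard Time + 5h = 12:00 UTC.
1 February 2021 is a Monday, so Sundays fall on 7, 14, 21, 28; the last is February 28.
1 October 2021 is a Friday, so the first Sunday is October 3 and the second is October 10.
At the standard offset (UTC−09:30), 12:00 UTC − 9h30m = 02:30 Ulium Standard Time standard time.
The standard-time date in Ulium Standard Time, April 20, 2021, lies within the daylight-saving period (28 February – 10 October), so Ulium Standard Time is on daylight time, UTC−08:30.
12:00 UTC − 8h30m = 03:30 Ulium Standard Time.

03:30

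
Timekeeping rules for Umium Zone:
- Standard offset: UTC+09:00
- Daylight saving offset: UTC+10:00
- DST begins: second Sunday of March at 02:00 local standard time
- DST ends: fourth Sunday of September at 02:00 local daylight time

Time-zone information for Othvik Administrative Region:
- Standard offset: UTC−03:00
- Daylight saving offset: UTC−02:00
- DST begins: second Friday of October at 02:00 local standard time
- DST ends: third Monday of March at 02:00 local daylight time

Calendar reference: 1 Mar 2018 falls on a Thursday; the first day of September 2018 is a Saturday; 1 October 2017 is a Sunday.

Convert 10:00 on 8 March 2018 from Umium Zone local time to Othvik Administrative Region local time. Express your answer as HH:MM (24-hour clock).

23:00

1 March 2018 is a Thursday, so the first Sunday is March 4 and the second is March 11.
1 September 2018 is a Saturday, so the first Sunday is September 2 and the fourth is September 23.
Daylight saving runs 11 March – 23 September; 8 March 2018 is outside that window, so Umium Zone is on standard time at UTC+09:00.
10:00 Umium Zone − 9h = 01:00 UTC.
1 October 2017 is a Sunday, so the first Friday is October 6 and the second is October 13.
1 March 2018 is a Thursday, so the first Monday is March 5 and the third is March 19.
At the standard offset (UTC−03:00), 01:00 UTC − 3h = 22:00 Othvik Administrative Region standard time (rolling into the previous day, 7 March 2018).
The standard-time date in Othvik Administrative Region, 7 March 2018, lies within the daylight-saving period (13 October 2017 – 19 March 2018), so Othvik Administrative Region is on daylight time, UTC−02:00.
01:00 UTC − 2h = 23:00 Othvik Administrative Region (rolling into the previous day, 7 March 2018).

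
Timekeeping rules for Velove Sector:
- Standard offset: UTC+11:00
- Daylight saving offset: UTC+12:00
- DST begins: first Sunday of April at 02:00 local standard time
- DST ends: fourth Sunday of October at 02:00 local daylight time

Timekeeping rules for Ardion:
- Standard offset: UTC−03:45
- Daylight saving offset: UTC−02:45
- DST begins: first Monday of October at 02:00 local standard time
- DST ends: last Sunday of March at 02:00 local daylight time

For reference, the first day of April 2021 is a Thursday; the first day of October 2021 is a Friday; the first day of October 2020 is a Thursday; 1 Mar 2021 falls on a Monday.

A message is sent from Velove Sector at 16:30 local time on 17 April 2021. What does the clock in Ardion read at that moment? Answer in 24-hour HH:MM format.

00:45

1 April 2021 is a Thursday, so the first Sunday is April 4.
1 October 2021 is a Friday, so the first Sunday is October 3 and the fourth is October 24.
17 April 2021 falls between 4 April and 24 October, so daylight saving is in effect and Velove Sector is at UTC+12:00.
16:30 Velove Sector − 12h = 04:30 UTC.
1 October 2020 is a Thursday, so the first Monday is October 5.
1 March 2021 is a Monday, so Sundays fall on 7, 14, 21, 28; the last is March 28.
At the standard offset (UTC−03:45), 04:30 UTC − 3h45m = 00:45 Ardion standard time.
The standard-time date in Ardion, 17 April 2021, does not fall between 5 October 2020 and 28 March 2021, so daylight saving is not in effect and Ardion is at UTC−03:45.
04:30 UTC − 3h45m = 00:45 Ardion.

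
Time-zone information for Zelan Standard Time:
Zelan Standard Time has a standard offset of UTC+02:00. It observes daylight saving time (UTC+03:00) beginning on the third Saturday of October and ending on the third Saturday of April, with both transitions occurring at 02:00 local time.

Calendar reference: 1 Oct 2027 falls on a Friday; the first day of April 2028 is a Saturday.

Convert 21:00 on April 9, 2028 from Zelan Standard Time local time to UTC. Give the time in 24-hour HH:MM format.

1 October 2027 is a Friday, so the first Saturday is October 2 and the third is October 16.
1 April 2028 is a Saturday, so the first Saturday is April 1 and the third is April 15.
April 9, 2028 falls between 16 October 2027 and 15 April 2028, so daylight saving is in effect and Zelan Standard Time is at UTC+03:00.
21:00 local − 3h = 18:00 UTC.

18:00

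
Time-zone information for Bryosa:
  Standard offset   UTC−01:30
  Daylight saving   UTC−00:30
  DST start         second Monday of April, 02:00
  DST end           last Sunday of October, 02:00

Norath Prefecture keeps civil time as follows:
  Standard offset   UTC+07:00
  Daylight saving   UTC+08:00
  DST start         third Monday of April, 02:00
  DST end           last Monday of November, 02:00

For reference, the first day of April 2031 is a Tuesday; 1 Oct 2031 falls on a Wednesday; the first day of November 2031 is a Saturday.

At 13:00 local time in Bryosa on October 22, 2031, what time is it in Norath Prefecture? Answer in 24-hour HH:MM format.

21:30

1 April 2031 is a Tuesday, so the first Monday is April 7 and the second is April 14.
1 October 2031 is a Wednesday, so Sundays fall on 5, 12, 19, 26; the last is October 26.
Daylight saving runs 14 April – 26 October; October 22, 2031 is inside that window, so Bryosa is at UTC−00:30.
13:00 Bryosa + 0h30m = 13:30 UTC.
1 April 2031 is a Tuesday, so the first Monday is April 7 and the third is April 21.
1 November 2031 is a Saturday, so Mondays fall on 3, 10, 17, 24; the last is November 24.
At the standard offset (UTC+07:00), 13:30 UTC + 7h = 20:30 Norath Prefecture standard time.
The standard-time date in Norath Prefecture, October 22, 2031, falls between 21 April and 24 November, so daylight saving is in effect and Norath Prefecture is at UTC+08:00.
13:30 UTC + 8h = 21:30 Norath Prefecture.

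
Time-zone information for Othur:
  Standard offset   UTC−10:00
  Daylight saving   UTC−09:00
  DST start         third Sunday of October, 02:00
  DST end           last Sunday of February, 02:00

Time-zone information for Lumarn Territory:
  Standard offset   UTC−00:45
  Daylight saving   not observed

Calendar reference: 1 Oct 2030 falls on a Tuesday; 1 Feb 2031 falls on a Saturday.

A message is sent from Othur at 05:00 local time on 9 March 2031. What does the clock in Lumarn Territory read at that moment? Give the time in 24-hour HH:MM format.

1 October 2030 is a Tuesday, so the first Sunday is October 6 and the third is October 20.
1 February 2031 is a Saturday, so Sundays fall on 2, 9, 16, 23; the last is February 23.
9 March 2031 is outside the daylight-saving period (20 October 2030 – 23 February 2031), so Othur is on standard time, UTC−10:00.
05:00 Othur + 10h = 15:00 UTC.
Lumarn Territory has no daylight saving, so its offset is UTC−00:45 year-round.
15:00 UTC − 0h45m = 14:15 Lumarn Territory.

14:15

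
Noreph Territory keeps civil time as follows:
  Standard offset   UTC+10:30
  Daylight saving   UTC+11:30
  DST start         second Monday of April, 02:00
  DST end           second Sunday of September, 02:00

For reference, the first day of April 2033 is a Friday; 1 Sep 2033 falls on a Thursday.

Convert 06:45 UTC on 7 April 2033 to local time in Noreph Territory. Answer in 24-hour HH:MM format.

1 April 2033 is a Friday, so the first Monday is April 4 and the second is April 11.
1 September 2033 is a Thursday, so the first Sunday is September 4 and the second is September 11.
At the standard offset (UTC+10:30), 06:45 UTC + 10h30m = 17:15 Noreph Territory standard time.
The standard-time date in Noreph Territory, 7 April 2033, is outside the daylight-saving period (11 April – 11 September), so Noreph Territory is on standard time, UTC+10:30.
06:45 UTC + 10h30m = 17:15 local.

17:15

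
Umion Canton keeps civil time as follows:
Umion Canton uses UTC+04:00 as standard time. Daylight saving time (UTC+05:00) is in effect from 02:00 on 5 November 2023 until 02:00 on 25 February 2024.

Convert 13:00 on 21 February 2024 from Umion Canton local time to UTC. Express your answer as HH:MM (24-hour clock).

08:00

Daylight saving runs 5 November 2023 – 25 February 2024; 21 February 2024 is inside that window, so Umion Canton is at UTC+05:00.
13:00 local − 5h = 08:00 UTC.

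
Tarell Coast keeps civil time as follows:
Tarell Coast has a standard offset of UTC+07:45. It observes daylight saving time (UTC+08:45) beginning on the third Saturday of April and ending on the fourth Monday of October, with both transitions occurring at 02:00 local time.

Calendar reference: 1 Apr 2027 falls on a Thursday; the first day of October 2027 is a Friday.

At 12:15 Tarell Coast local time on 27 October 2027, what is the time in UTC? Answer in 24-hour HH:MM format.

1 April 2027 is a Thursday, so the first Saturday is April 3 and the third is April 17.
1 October 2027 is a Friday, so the first Monday is October 4 and the fourth is October 25.
27 October 2027 does not fall between 17 April and 25 October, so daylight saving is not in effect and Tarell Coast is at UTC+07:45.
12:15 local − 7h45m = 04:30 UTC.

04:30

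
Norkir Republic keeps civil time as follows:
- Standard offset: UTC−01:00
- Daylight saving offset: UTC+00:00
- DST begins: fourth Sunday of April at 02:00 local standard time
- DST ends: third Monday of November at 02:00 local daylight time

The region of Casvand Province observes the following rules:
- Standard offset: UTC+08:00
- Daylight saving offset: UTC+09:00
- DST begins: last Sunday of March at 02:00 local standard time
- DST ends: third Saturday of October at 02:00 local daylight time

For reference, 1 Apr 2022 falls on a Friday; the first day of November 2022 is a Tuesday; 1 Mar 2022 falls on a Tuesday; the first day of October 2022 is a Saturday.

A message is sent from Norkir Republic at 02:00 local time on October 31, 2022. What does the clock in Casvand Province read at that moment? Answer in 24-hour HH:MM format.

10:00

1 April 2022 is a Friday, so the first Sunday is April 3 and the fourth is April 24.
1 November 2022 is a Tuesday, so the first Monday is November 7 and the third is November 21.
Daylight saving runs 24 April – 21 November; October 31, 2022 is inside that window, so Norkir Republic is at UTC+00:00.
02:00 Norkir Republic − 0h = 02:00 UTC.
1 March 2022 is a Tuesday, so Sundays fall on 6, 13, 20, 27; the last is March 27.
1 October 2022 is a Saturday, so the first Saturday is October 1 and the third is October 15.
At the standard offset (UTC+08:00), 02:00 UTC + 8h = 10:00 Casvand Province standard time.
Daylight saving runs 27 March – 15 October; the standard-time date in Casvand Province, October 31, 2022, is outside that window, so Casvand Province is on standard time at UTC+08:00.
02:00 UTC + 8h = 10:00 Casvand Province.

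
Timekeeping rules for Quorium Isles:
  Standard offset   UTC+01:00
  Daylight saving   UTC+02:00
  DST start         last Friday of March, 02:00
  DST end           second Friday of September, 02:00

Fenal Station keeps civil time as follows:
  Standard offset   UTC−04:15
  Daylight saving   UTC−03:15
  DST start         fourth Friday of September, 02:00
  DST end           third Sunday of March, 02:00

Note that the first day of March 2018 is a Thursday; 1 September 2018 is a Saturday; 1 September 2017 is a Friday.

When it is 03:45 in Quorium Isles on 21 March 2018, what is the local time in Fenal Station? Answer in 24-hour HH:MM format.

22:30

1 March 2018 is a Thursday, so Fridays fall on 2, 9, 16, 23, 30; the last is March 30.
1 September 2018 is a Saturday, so the first Friday is September 7 and the second is September 14.
21 March 2018 is outside the daylight-saving period (30 March – 14 September), so Quorium Isles is on standard time, UTC+01:00.
03:45 Quorium Isles − 1h = 02:45 UTC.
1 September 2017 is a Friday, so the first Friday is September 1 and the fourth is September 22.
1 March 2018 is a Thursday, so the first Sunday is March 4 and the third is March 18.
At the standard offset (UTC−04:15), 02:45 UTC − 4h15m = 22:30 Fenal Station standard time (rolling into the previous day, 20 March 2018).
Daylight saving runs 22 September 2017 – 18 March 2018; the standard-time date in Fenal Station, 20 March 2018, is outside that window, so Fenal Station is on standard time at UTC−04:15.
02:45 UTC − 4h15m = 22:30 Fenal Station (rolling into the previous day, 20 March 2018).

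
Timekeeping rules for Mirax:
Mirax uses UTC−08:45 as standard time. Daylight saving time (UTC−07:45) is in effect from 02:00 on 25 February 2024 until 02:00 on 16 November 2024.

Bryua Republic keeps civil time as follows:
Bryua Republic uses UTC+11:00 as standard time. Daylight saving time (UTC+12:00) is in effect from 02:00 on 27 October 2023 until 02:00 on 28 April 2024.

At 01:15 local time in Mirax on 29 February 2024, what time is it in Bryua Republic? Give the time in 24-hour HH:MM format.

29 February 2024 falls between 25 February and 16 November, so daylight saving is in effect and Mirax is at UTC−07:45.
01:15 Mirax + 7h45m = 09:00 UTC.
At the standard offset (UTC+11:00), 09:00 UTC + 11h = 20:00 Bryua Republic standard time.
The standard-time date in Bryua Republic, 29 February 2024, falls between 27 October 2023 and 28 April 2024, so daylight saving is in effect and Bryua Republic is at UTC+12:00.
09:00 UTC + 12h = 21:00 Bryua Republic.

21:00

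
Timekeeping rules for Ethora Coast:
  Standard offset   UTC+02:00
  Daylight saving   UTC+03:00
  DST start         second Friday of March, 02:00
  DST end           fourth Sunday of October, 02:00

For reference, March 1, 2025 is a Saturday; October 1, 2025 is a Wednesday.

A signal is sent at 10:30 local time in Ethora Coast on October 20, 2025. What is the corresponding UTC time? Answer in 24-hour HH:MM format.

07:30

1 March 2025 is a Saturday, so the first Friday is March 7 and the second is March 14.
1 October 2025 is a Wednesday, so the first Sunday is October 5 and the fourth is October 26.
October 20, 2025 lies within the daylight-saving period (14 March – 26 October), so Ethora Coast is on daylight time, UTC+03:00.
10:30 local − 3h = 07:30 UTC.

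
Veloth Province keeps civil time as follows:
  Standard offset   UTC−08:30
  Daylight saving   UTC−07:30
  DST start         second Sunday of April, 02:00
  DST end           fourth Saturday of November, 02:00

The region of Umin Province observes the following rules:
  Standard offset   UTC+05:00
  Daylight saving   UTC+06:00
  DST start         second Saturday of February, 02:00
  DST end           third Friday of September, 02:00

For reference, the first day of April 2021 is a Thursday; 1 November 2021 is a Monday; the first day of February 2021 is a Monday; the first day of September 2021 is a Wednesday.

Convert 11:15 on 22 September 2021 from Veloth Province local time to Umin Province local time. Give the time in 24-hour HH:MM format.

1 April 2021 is a Thursday, so the first Sunday is April 4 and the second is April 11.
1 November 2021 is a Monday, so the first Saturday is November 6 and the fourth is November 27.
22 September 2021 lies within the daylight-saving period (11 April – 27 November), so Veloth Province is on daylight time, UTC−07:30.
11:15 Veloth Province + 7h30m = 18:45 UTC.
1 February 2021 is a Monday, so the first Saturday is February 6 and the second is February 13.
1 September 2021 is a Wednesday, so the first Friday is September 3 and the third is September 17.
At the standard offset (UTC+05:00), 18:45 UTC + 5h = 23:45 Umin Province standard time.
Daylight saving runs 13 February – 17 September; the standard-time date in Umin Province, 22 September 2021, is outside that window, so Umin Province is on standard time at UTC+05:00.
18:45 UTC + 5h = 23:45 Umin Province.

23:45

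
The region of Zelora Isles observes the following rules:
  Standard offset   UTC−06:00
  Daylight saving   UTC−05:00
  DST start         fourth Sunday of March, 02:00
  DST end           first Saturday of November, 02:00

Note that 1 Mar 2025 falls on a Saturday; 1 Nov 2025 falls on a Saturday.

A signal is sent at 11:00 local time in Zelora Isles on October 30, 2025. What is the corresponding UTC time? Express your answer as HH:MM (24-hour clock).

1 March 2025 is a Saturday, so the first Sunday is March 2 and the fourth is March 23.
1 November 2025 is a Saturday, so the first Saturday is November 1.
Daylight saving runs 23 March – 1 November; October 30, 2025 is inside that window, so Zelora Isles is at UTC−05:00.
11:00 local + 5h = 16:00 UTC.

16:00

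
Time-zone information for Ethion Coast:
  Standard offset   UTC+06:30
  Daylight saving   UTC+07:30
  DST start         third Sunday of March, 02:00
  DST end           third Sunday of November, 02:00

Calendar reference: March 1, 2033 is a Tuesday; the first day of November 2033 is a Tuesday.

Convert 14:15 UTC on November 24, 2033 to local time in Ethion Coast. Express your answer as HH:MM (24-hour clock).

1 March 2033 is a Tuesday, so the first Sunday is March 6 and the third is March 20.
1 November 2033 is a Tuesday, so the first Sunday is November 6 and the third is November 20.
At the standard offset (UTC+06:30), 14:15 UTC + 6h30m = 20:45 Ethion Coast standard time.
The standard-time date in Ethion Coast, November 24, 2033, is outside the daylight-saving period (20 March – 20 November), so Ethion Coast is on standard time, UTC+06:30.
14:15 UTC + 6h30m = 20:45 local.

20:45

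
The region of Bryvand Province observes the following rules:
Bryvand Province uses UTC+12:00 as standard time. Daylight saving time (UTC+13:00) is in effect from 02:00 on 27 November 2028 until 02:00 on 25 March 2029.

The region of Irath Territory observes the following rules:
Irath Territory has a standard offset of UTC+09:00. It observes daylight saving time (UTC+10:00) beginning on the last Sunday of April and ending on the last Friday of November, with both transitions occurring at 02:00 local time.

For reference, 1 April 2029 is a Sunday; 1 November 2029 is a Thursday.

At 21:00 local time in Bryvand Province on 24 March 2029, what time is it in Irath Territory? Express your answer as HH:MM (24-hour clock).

17:00

24 March 2029 falls between 27 November 2028 and 25 March 2029, so daylight saving is in effect and Bryvand Province is at UTC+13:00.
21:00 Bryvand Province − 13h = 08:00 UTC.
1 April 2029 is a Sunday, so Sundays fall on 1, 8, 15, 22, 29; the last is April 29.
1 November 2029 is a Thursday, so Fridays fall on 2, 9, 16, 23, 30; the last is November 30.
At the standard offset (UTC+09:00), 08:00 UTC + 9h = 17:00 Irath Territory standard time.
The standard-time date in Irath Territory, 24 March 2029, does not fall between 29 April and 30 November, so daylight saving is not in effect and Irath Territory is at UTC+09:00.
08:00 UTC + 9h = 17:00 Irath Territory.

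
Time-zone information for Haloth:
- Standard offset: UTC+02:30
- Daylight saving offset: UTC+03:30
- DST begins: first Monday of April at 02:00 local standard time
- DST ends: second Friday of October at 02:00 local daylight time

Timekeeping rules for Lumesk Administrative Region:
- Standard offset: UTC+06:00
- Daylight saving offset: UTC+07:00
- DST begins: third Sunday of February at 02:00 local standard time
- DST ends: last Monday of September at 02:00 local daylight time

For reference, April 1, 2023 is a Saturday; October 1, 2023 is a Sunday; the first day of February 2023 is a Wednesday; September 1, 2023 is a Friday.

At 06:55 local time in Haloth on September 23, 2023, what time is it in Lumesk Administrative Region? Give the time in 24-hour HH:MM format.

10:25

1 April 2023 is a Saturday, so the first Monday is April 3.
1 October 2023 is a Sunday, so the first Friday is October 6 and the second is October 13.
Daylight saving runs 3 April – 13 October; September 23, 2023 is inside that window, so Haloth is at UTC+03:30.
06:55 Haloth − 3h30m = 03:25 UTC.
1 February 2023 is a Wednesday, so the first Sunday is February 5 and the third is February 19.
1 September 2023 is a Friday, so Mondays fall on 4, 11, 18, 25; the last is September 25.
At the standard offset (UTC+06:00), 03:25 UTC + 6h = 09:25 Lumesk Administrative Region standard time.
The standard-time date in Lumesk Administrative Region, September 23, 2023, lies within the daylight-saving period (19 February – 25 September), so Lumesk Administrative Region is on daylight time, UTC+07:00.
03:25 UTC + 7h = 10:25 Lumesk Administrative Region.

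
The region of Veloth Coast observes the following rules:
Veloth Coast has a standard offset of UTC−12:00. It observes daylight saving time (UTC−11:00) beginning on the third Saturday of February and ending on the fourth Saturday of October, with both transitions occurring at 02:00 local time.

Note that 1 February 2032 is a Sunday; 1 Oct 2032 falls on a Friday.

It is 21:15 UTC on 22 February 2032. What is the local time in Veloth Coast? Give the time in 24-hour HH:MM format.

1 February 2032 is a Sunday, so the first Saturday is February 7 and the third is February 21.
1 October 2032 is a Friday, so the first Saturday is October 2 and the fourth is October 23.
At the standard offset (UTC−12:00), 21:15 UTC − 12h = 09:15 Veloth Coast standard time.
Daylight saving runs 21 February – 23 October; the standard-time date in Veloth Coast, 22 February 2032, is inside that window, so Veloth Coast is at UTC−11:00.
21:15 UTC − 11h = 10:15 local.

10:15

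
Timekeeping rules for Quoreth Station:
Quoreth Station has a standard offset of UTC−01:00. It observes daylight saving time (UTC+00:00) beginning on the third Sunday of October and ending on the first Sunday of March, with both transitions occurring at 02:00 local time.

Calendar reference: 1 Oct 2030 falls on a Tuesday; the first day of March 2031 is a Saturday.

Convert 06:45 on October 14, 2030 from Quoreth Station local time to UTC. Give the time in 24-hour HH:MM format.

1 October 2030 is a Tuesday, so the first Sunday is October 6 and the third is October 20.
1 March 2031 is a Saturday, so the first Sunday is March 2.
Daylight saving runs 20 October 2030 – 2 March 2031; October 14, 2030 is outside that window, so Quoreth Station is on standard time at UTC−01:00.
06:45 local + 1h = 07:45 UTC.

07:45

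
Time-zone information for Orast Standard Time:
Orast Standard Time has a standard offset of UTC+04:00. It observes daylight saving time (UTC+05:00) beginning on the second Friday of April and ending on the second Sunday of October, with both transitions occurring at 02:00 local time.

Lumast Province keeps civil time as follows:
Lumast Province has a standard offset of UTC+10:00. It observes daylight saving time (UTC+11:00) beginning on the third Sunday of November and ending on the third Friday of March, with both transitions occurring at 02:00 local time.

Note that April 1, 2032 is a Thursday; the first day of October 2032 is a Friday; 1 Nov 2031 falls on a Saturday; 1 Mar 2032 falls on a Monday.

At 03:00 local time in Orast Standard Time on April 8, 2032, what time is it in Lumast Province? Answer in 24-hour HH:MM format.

09:00

1 April 2032 is a Thursday, so the first Friday is April 2 and the second is April 9.
1 October 2032 is a Friday, so the first Sunday is October 3 and the second is October 10.
April 8, 2032 is outside the daylight-saving period (9 April – 10 October), so Orast Standard Time is on standard time, UTC+04:00.
03:00 Orast Standard Time − 4h = 23:00 UTC (rolling into the previous day, 7 April 2032).
1 November 2031 is a Saturday, so the first Sunday is November 2 and the third is November 16.
1 March 2032 is a Monday, so the first Friday is March 5 and the third is March 19.
At the standard offset (UTC+10:00), 23:00 UTC + 10h = 09:00 Lumast Province standard time (rolling into the next day, 8 April 2032).
Daylight saving runs 16 November 2031 – 19 March 2032; the standard-time date in Lumast Province, April 8, 2032, is outside that window, so Lumast Province is on standard time at UTC+10:00.
23:00 UTC + 10h = 09:00 Lumast Province (rolling into the next day, 8 April 2032).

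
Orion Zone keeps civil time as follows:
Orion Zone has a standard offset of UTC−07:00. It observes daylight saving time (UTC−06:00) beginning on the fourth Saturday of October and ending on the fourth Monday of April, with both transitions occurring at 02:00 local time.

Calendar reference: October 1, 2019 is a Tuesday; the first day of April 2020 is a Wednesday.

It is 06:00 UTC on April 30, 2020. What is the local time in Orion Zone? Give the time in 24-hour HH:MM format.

23:00

1 October 2019 is a Tuesday, so the first Saturday is October 5 and the fourth is October 26.
1 April 2020 is a Wednesday, so the first Monday is April 6 and the fourth is April 27.
At the standard offset (UTC−07:00), 06:00 UTC − 7h = 23:00 Orion Zone standard time (rolling into the previous day, 29 April 2020).
The standard-time date in Orion Zone, April 29, 2020, is outside the daylight-saving period (26 October 2019 – 27 April 2020), so Orion Zone is on standard time, UTC−07:00.
06:00 UTC − 7h = 23:00 local (rolling into the previous day, 29 April 2020).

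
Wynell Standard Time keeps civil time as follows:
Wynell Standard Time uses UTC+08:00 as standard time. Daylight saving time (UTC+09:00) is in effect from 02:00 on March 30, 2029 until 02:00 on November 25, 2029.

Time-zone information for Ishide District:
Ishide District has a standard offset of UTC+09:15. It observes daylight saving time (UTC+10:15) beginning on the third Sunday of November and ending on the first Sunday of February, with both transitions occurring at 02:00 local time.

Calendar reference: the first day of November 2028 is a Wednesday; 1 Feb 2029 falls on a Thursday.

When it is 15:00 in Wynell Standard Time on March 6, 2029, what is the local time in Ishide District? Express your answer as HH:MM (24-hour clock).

16:15

March 6, 2029 does not fall between 30 March and 25 November, so daylight saving is not in effect and Wynell Standard Time is at UTC+08:00.
15:00 Wynell Standard Time − 8h = 07:00 UTC.
1 November 2028 is a Wednesday, so the first Sunday is November 5 and the third is November 19.
1 February 2029 is a Thursday, so the first Sunday is February 4.
At the standard offset (UTC+09:15), 07:00 UTC + 9h15m = 16:15 Ishide District standard time.
The standard-time date in Ishide District, March 6, 2029, does not fall between 19 November 2028 and 4 February 2029, so daylight saving is not in effect and Ishide District is at UTC+09:15.
07:00 UTC + 9h15m = 16:15 Ishide District.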